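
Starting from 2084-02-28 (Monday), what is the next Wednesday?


Current: Monday
Target: Wednesday
Days ahead: 2

Next Wednesday: 2084-03-01


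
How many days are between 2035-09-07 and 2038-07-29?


From 2035-09-07 to 2038-07-29
2035-09-07: days before September = 31 + 28 + 31 + 30 + 31 + 30 + 31 + 31 = 243 (2035 is not a leap year); day of year = 243 + 7 = 250
2038-07-29: days before July = 31 + 28 + 31 + 30 + 31 + 30 = 181 (2038 is not a leap year); day of year = 181 + 29 = 210
Rest of 2035: 365 - 250 = 115
Full years 2036 (366), 2037 (365): 731
Total = 115 + 731 + 210 = 1056

1056 days


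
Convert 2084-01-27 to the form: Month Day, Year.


ISO 2084-01-27 parses as year=2084, month=01, day=27
Month 1 -> January

January 27, 2084


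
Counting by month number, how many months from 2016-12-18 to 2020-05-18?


From December 2016 to May 2020
4 years * 12 = 48 months, minus 7 months = 41

41 months


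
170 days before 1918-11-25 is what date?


Start: 1918-11-25, subtract 170 days
Back 25 days from November 25 reaches October 31, 1918 -> 145 left
October 1918 has 31 days -> back to September 30, 1918 -> 114 left
September 1918 has 30 days -> back to August 31, 1918 -> 84 left
August 1918 has 31 days -> back to July 31, 1918 -> 53 left
July 1918 has 31 days -> back to June 30, 1918 -> 22 left
June 1918: 30 - 22 = 8 -> lands on June 8

Result: 1918-06-08


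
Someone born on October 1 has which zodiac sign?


Date: October 1
Conventional tropical zodiac dates: Libra from September 23 onward; Scorpio starts October 23
October 1 falls within the Libra range

Libra


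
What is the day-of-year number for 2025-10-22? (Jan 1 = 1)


Date: October 22, 2025
Days in months 1 through 9: 273
Plus 22 days in October

Day of year: 295


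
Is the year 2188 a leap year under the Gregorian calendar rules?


Gregorian leap year rule: divisible by 4, but not by 100, unless also by 400.
2188 is divisible by 4 but not 100 -> leap year

Yes


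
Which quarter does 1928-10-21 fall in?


Month: October (month 10)
Q1: Jan-Mar, Q2: Apr-Jun, Q3: Jul-Sep, Q4: Oct-Dec

Q4


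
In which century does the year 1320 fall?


Century = (year - 1) // 100 + 1
= (1320 - 1) // 100 + 1
= 1319 // 100 + 1
= 13 + 1

14th century


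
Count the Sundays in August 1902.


August 1902 has 31 days
Anchor: Jan 1, 1902. With p = 1902 - 1 = 1901: (p + p//4 - p//100 + p//400) mod 7 = (1901 + 475 - 19 + 4) mod 7 = 2361 mod 7 = 2 -> Wednesday (Mon=0 ... Sun=6)
Days before August (Jan-Jul): 212; August 1 index = (2 + 212) mod 7 = 4 -> Friday
First Sunday is August 3
Sundays: 3, 10, 17, 24, 31

5 Sundays


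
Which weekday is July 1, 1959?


Target: July 1, 1959
Anchor: Jan 1, 1959. With p = 1959 - 1 = 1958: (p + p//4 - p//100 + p//400) mod 7 = (1958 + 489 - 19 + 4) mod 7 = 2432 mod 7 = 3 -> Thursday (Mon=0 ... Sun=6)
Days before July (Jan-Jun): 181 days
Weekday index = (3 + 181) mod 7 = 2

Wednesday


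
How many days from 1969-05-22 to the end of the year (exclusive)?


Day of year: 142 of 365
Remaining = 365 - 142

223 days


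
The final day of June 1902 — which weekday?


June 1902 has 30 days
Anchor: Jan 1, 1902. With p = 1902 - 1 = 1901: (p + p//4 - p//100 + p//400) mod 7 = (1901 + 475 - 19 + 4) mod 7 = 2361 mod 7 = 2 -> Wednesday (Mon=0 ... Sun=6)
Days before June (Jan-May): 151; June 1 index = (2 + 151) mod 7 = 6 -> Sunday
Last day offset: 30 - 1 = 29 days
Weekday index = (6 + 29) mod 7 = 0

Monday, June 30


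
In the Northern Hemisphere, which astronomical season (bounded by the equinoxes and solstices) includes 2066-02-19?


Date: February 19
Astronomical Winter (approx.; exact equinox/solstice day varies by year): December 21 to March 19
February 19 falls within the Winter window

Winter


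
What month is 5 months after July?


July is month 7
7 + 5 = 12

December


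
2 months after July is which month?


July is month 7
7 + 2 = 9

September


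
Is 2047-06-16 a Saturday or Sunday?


Anchor: Jan 1, 2047. With p = 2047 - 1 = 2046: (p + p//4 - p//100 + p//400) mod 7 = (2046 + 511 - 20 + 5) mod 7 = 2542 mod 7 = 1 -> Tuesday (Mon=0 ... Sun=6)
Day of year: 167; offset = 166
Weekday index = (1 + 166) mod 7 = 6 -> Sunday
Weekend days: Saturday, Sunday

Yes


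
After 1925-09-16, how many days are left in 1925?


Day of year: 259 of 365
Remaining = 365 - 259

106 days


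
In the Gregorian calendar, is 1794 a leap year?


Gregorian leap year rule: divisible by 4, but not by 100, unless also by 400.
1794 is not divisible by 4 -> not a leap year

No


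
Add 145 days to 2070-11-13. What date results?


Start: 2070-11-13, add 145 days
November 2070 has 30 days: 30 - 13 = 17 days to November 30 -> 128 left
December 2070 has 31 days -> 97 left
January 2071 has 31 days -> 66 left
February 2071 has 28 days -> 38 left
March 2071 has 31 days -> 7 left
April 2071: 7 <= 30 -> lands on April 7

Result: 2071-04-07


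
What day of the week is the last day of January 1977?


January 1977 has 31 days
Anchor: Jan 1, 1977. With p = 1977 - 1 = 1976: (p + p//4 - p//100 + p//400) mod 7 = (1976 + 494 - 19 + 4) mod 7 = 2455 mod 7 = 5 -> Saturday (Mon=0 ... Sun=6)
January 1 is the anchor itself -> Saturday
Last day offset: 31 - 1 = 30 days
Weekday index = (5 + 30) mod 7 = 0

Monday, January 31


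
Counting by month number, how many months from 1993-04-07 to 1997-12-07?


From April 1993 to December 1997
4 years * 12 = 48 months, plus 8 months = 56

56 months


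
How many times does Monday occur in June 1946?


June 1946 has 30 days
Anchor: Jan 1, 1946. With p = 1946 - 1 = 1945: (p + p//4 - p//100 + p//400) mod 7 = (1945 + 486 - 19 + 4) mod 7 = 2416 mod 7 = 1 -> Tuesday (Mon=0 ... Sun=6)
Days before June (Jan-May): 151; June 1 index = (1 + 151) mod 7 = 5 -> Saturday
First Monday is June 3
Mondays: 3, 10, 17, 24

4 Mondays


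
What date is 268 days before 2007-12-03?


Start: 2007-12-03, subtract 268 days
Back 3 days from December 3 reaches November 30, 2007 -> 265 left
November 2007 has 30 days -> back to October 31, 2007 -> 235 left
October 2007 has 31 days -> back to September 30, 2007 -> 204 left
September 2007 has 30 days -> back to August 31, 2007 -> 174 left
August 2007 has 31 days -> back to July 31, 2007 -> 143 left
July 2007 has 31 days -> back to June 30, 2007 -> 112 left
June 2007 has 30 days -> back to May 31, 2007 -> 82 left
May 2007 has 31 days -> back to April 30, 2007 -> 51 left
April 2007 has 30 days -> back to March 31, 2007 -> 21 left
March 2007: 31 - 21 = 10 -> lands on March 10

Result: 2007-03-10


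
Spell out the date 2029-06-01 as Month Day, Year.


ISO 2029-06-01 parses as year=2029, month=06, day=01
Month 6 -> June

June 1, 2029


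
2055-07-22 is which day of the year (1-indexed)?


Date: July 22, 2055
Days in months 1 through 6: 181
Plus 22 days in July

Day of year: 203


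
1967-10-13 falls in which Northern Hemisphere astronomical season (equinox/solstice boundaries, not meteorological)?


Date: October 13
Astronomical Autumn (approx.; exact equinox/solstice day varies by year): September 22 to December 20
October 13 falls within the Autumn window

Autumn


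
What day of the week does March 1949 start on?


Target: March 1, 1949
Anchor: Jan 1, 1949. With p = 1949 - 1 = 1948: (p + p//4 - p//100 + p//400) mod 7 = (1948 + 487 - 19 + 4) mod 7 = 2420 mod 7 = 5 -> Saturday (Mon=0 ... Sun=6)
Days before March (Jan-Feb): 59 days
Weekday index = (5 + 59) mod 7 = 1

Tuesday


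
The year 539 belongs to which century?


Century = (year - 1) // 100 + 1
= (539 - 1) // 100 + 1
= 538 // 100 + 1
= 5 + 1

6th century


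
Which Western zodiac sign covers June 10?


Date: June 10
Conventional tropical zodiac dates: Gemini from May 21 onward; Cancer starts June 21
June 10 falls within the Gemini range

Gemini


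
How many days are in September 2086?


September 2086

30 days


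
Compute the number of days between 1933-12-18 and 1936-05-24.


From 1933-12-18 to 1936-05-24
1933-12-18: days before December = 31 + 28 + 31 + 30 + 31 + 30 + 31 + 31 + 30 + 31 + 30 = 334 (1933 is not a leap year); day of year = 334 + 18 = 352
1936-05-24: days before May = 31 + 29 + 31 + 30 = 121 (1936 is a leap year); day of year = 121 + 24 = 145
Rest of 1933: 365 - 352 = 13
Full years 1934 (365), 1935 (365): 730
Total = 13 + 730 + 145 = 888

888 days


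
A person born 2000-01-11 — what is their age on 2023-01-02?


Birth: 2000-01-11
Reference: 2023-01-02
Year difference: 2023 - 2000 = 23
Birthday not yet reached in 2023, subtract 1

22 years old


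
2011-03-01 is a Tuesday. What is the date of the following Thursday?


Current: Tuesday
Target: Thursday
Days ahead: 2

Next Thursday: 2011-03-03


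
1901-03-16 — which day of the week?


Date: March 16, 1901
Anchor: Jan 1, 1901. With p = 1901 - 1 = 1900: (p + p//4 - p//100 + p//400) mod 7 = (1900 + 475 - 19 + 4) mod 7 = 2360 mod 7 = 1 -> Tuesday (Mon=0 ... Sun=6)
Days before March (Jan-Feb): 59; offset = 59 + 16 - 1 = 74
Weekday index = (1 + 74) mod 7 = 5

Day of the week: Saturday


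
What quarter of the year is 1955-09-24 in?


Month: September (month 9)
Q1: Jan-Mar, Q2: Apr-Jun, Q3: Jul-Sep, Q4: Oct-Dec

Q3


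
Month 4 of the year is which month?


Month 4 of 12

April


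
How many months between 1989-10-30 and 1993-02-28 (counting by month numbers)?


From October 1989 to February 1993
4 years * 12 = 48 months, minus 8 months = 40

40 months


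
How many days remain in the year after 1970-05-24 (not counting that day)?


Day of year: 144 of 365
Remaining = 365 - 144

221 days


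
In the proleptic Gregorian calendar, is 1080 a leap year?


Gregorian leap year rule: divisible by 4, but not by 100, unless also by 400.
1080 is divisible by 4 but not 100 -> leap year

Yes


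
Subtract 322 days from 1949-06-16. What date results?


Start: 1949-06-16, subtract 322 days
Back 16 days from June 16 reaches May 31, 1949 -> 306 left
May 1949 has 31 days -> back to April 30, 1949 -> 275 left
April 1949 has 30 days -> back to March 31, 1949 -> 245 left
March 1949 has 31 days -> back to February 28, 1949 -> 214 left
February 1949 has 28 days -> back to January 31, 1949 -> 186 left
January 1949 has 31 days -> back to December 31, 1948 -> 155 left
December 1948 has 31 days -> back to November 30, 1948 -> 124 left
November 1948 has 30 days -> back to October 31, 1948 -> 94 left
October 1948 has 31 days -> back to September 30, 1948 -> 63 left
September 1948 has 30 days -> back to August 31, 1948 -> 33 left
August 1948 has 31 days -> back to July 31, 1948 -> 2 left
July 1948: 31 - 2 = 29 -> lands on July 29

Result: 1948-07-29


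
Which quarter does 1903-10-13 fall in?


Month: October (month 10)
Q1: Jan-Mar, Q2: Apr-Jun, Q3: Jul-Sep, Q4: Oct-Dec

Q4


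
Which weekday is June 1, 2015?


Target: June 1, 2015
Anchor: Jan 1, 2015. With p = 2015 - 1 = 2014: (p + p//4 - p//100 + p//400) mod 7 = (2014 + 503 - 20 + 5) mod 7 = 2502 mod 7 = 3 -> Thursday (Mon=0 ... Sun=6)
Days before June (Jan-May): 151 days
Weekday index = (3 + 151) mod 7 = 0

Monday


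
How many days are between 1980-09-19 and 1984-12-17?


From 1980-09-19 to 1984-12-17
1980-09-19: days before September = 31 + 29 + 31 + 30 + 31 + 30 + 31 + 31 = 244 (1980 is a leap year); day of year = 244 + 19 = 263
1984-12-17: days before December = 31 + 29 + 31 + 30 + 31 + 30 + 31 + 31 + 30 + 31 + 30 = 335 (1984 is a leap year); day of year = 335 + 17 = 352
Rest of 1980: 366 - 263 = 103
Full years 1981 (365), 1982 (365), 1983 (365): 1095
Total = 103 + 1095 + 352 = 1550

1550 days


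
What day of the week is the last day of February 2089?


February 2089 has 28 days
Anchor: Jan 1, 2089. With p = 2089 - 1 = 2088: (p + p//4 - p//100 + p//400) mod 7 = (2088 + 522 - 20 + 5) mod 7 = 2595 mod 7 = 5 -> Saturday (Mon=0 ... Sun=6)
Days before February (Jan): 31; February 1 index = (5 + 31) mod 7 = 1 -> Tuesday
Last day offset: 28 - 1 = 27 days
Weekday index = (1 + 27) mod 7 = 0

Monday, February 28


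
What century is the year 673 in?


Century = (year - 1) // 100 + 1
= (673 - 1) // 100 + 1
= 672 // 100 + 1
= 6 + 1

7th century


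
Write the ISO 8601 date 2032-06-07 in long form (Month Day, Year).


ISO 2032-06-07 parses as year=2032, month=06, day=07
Month 6 -> June

June 7, 2032


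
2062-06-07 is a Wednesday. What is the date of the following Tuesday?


Current: Wednesday
Target: Tuesday
Days ahead: 6

Next Tuesday: 2062-06-13


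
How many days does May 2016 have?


May 2016

31 days


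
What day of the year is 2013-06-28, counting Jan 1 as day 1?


Date: June 28, 2013
Days in months 1 through 5: 151
Plus 28 days in June

Day of year: 179


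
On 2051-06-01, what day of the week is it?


Date: June 1, 2051
Anchor: Jan 1, 2051. With p = 2051 - 1 = 2050: (p + p//4 - p//100 + p//400) mod 7 = (2050 + 512 - 20 + 5) mod 7 = 2547 mod 7 = 6 -> Sunday (Mon=0 ... Sun=6)
Days before June (Jan-May): 151; offset = 151 + 1 - 1 = 151
Weekday index = (6 + 151) mod 7 = 3

Day of the week: Thursday


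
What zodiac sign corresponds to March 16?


Date: March 16
Conventional tropical zodiac dates: Pisces from February 19 onward; Aries starts March 21
March 16 falls within the Pisces range

Pisces


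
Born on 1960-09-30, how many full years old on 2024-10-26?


Birth: 1960-09-30
Reference: 2024-10-26
Year difference: 2024 - 1960 = 64

64 years old


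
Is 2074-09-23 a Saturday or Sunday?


Anchor: Jan 1, 2074. With p = 2074 - 1 = 2073: (p + p//4 - p//100 + p//400) mod 7 = (2073 + 518 - 20 + 5) mod 7 = 2576 mod 7 = 0 -> Monday (Mon=0 ... Sun=6)
Day of year: 266; offset = 265
Weekday index = (0 + 265) mod 7 = 6 -> Sunday
Weekend days: Saturday, Sunday

Yes


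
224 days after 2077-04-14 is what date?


Start: 2077-04-14, add 224 days
April 2077 has 30 days: 30 - 14 = 16 days to April 30 -> 208 left
May 2077 has 31 days -> 177 left
June 2077 has 30 days -> 147 left
July 2077 has 31 days -> 116 left
August 2077 has 31 days -> 85 left
September 2077 has 30 days -> 55 left
October 2077 has 31 days -> 24 left
November 2077: 24 <= 30 -> lands on November 24

Result: 2077-11-24


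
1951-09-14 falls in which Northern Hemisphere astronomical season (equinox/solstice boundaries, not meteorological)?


Date: September 14
Astronomical Summer (approx.; exact equinox/solstice day varies by year): June 21 to September 21
September 14 falls within the Summer window

Summer


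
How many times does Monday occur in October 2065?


October 2065 has 31 days
Anchor: Jan 1, 2065. With p = 2065 - 1 = 2064: (p + p//4 - p//100 + p//400) mod 7 = (2064 + 516 - 20 + 5) mod 7 = 2565 mod 7 = 3 -> Thursday (Mon=0 ... Sun=6)
Days before October (Jan-Sep): 273; October 1 index = (3 + 273) mod 7 = 3 -> Thursday
First Monday is October 5
Mondays: 5, 12, 19, 26

4 Mondays


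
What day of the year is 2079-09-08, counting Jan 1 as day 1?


Date: September 8, 2079
Days in months 1 through 8: 243
Plus 8 days in September

Day of year: 251


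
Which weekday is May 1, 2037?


Target: May 1, 2037
Anchor: Jan 1, 2037. With p = 2037 - 1 = 2036: (p + p//4 - p//100 + p//400) mod 7 = (2036 + 509 - 20 + 5) mod 7 = 2530 mod 7 = 3 -> Thursday (Mon=0 ... Sun=6)
Days before May (Jan-Apr): 120 days
Weekday index = (3 + 120) mod 7 = 4

Friday


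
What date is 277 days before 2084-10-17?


Start: 2084-10-17, subtract 277 days
Back 17 days from October 17 reaches September 30, 2084 -> 260 left
September 2084 has 30 days -> back to August 31, 2084 -> 230 left
August 2084 has 31 days -> back to July 31, 2084 -> 199 left
July 2084 has 31 days -> back to June 30, 2084 -> 168 left
June 2084 has 30 days -> back to May 31, 2084 -> 138 left
May 2084 has 31 days -> back to April 30, 2084 -> 107 left
April 2084 has 30 days -> back to March 31, 2084 -> 77 left
March 2084 has 31 days -> back to February 29, 2084 -> 46 left
February 2084 has 29 days -> back to January 31, 2084 -> 17 left
January 2084: 31 - 17 = 14 -> lands on January 14

Result: 2084-01-14


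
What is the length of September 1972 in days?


September 1972

30 days


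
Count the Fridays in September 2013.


September 2013 has 30 days
Anchor: Jan 1, 2013. With p = 2013 - 1 = 2012: (p + p//4 - p//100 + p//400) mod 7 = (2012 + 503 - 20 + 5) mod 7 = 2500 mod 7 = 1 -> Tuesday (Mon=0 ... Sun=6)
Days before September (Jan-Aug): 243; September 1 index = (1 + 243) mod 7 = 6 -> Sunday
First Friday is September 6
Fridays: 6, 13, 20, 27

4 Fridays


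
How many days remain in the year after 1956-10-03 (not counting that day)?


Day of year: 277 of 366
Remaining = 366 - 277

89 days


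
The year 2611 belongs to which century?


Century = (year - 1) // 100 + 1
= (2611 - 1) // 100 + 1
= 2610 // 100 + 1
= 26 + 1

27th century


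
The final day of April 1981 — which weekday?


April 1981 has 30 days
Anchor: Jan 1, 1981. With p = 1981 - 1 = 1980: (p + p//4 - p//100 + p//400) mod 7 = (1980 + 495 - 19 + 4) mod 7 = 2460 mod 7 = 3 -> Thursday (Mon=0 ... Sun=6)
Days before April (Jan-Mar): 90; April 1 index = (3 + 90) mod 7 = 2 -> Wednesday
Last day offset: 30 - 1 = 29 days
Weekday index = (2 + 29) mod 7 = 3

Thursday, April 30


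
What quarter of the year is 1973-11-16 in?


Month: November (month 11)
Q1: Jan-Mar, Q2: Apr-Jun, Q3: Jul-Sep, Q4: Oct-Dec

Q4


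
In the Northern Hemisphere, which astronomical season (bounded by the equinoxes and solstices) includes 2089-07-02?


Date: July 2
Astronomical Summer (approx.; exact equinox/solstice day varies by year): June 21 to September 21
July 2 falls within the Summer window

Summer


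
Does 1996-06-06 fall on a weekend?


Anchor: Jan 1, 1996. With p = 1996 - 1 = 1995: (p + p//4 - p//100 + p//400) mod 7 = (1995 + 498 - 19 + 4) mod 7 = 2478 mod 7 = 0 -> Monday (Mon=0 ... Sun=6)
Day of year: 158; offset = 157
Weekday index = (0 + 157) mod 7 = 3 -> Thursday
Weekend days: Saturday, Sunday

No


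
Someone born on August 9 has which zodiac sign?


Date: August 9
Conventional tropical zodiac dates: Leo from July 23 onward; Virgo starts August 23
August 9 falls within the Leo range

Leo


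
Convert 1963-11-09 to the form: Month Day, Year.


ISO 1963-11-09 parses as year=1963, month=11, day=09
Month 11 -> November

November 9, 1963


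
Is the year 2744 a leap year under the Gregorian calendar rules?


Gregorian leap year rule: divisible by 4, but not by 100, unless also by 400.
2744 is divisible by 4 but not 100 -> leap year

Yes


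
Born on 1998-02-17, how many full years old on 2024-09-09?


Birth: 1998-02-17
Reference: 2024-09-09
Year difference: 2024 - 1998 = 26

26 years old


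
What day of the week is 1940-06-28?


Date: June 28, 1940
Anchor: Jan 1, 1940. With p = 1940 - 1 = 1939: (p + p//4 - p//100 + p//400) mod 7 = (1939 + 484 - 19 + 4) mod 7 = 2408 mod 7 = 0 -> Monday (Mon=0 ... Sun=6)
Days before June (Jan-May): 152; offset = 152 + 28 - 1 = 179
Weekday index = (0 + 179) mod 7 = 4

Day of the week: Friday


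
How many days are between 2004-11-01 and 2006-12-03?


From 2004-11-01 to 2006-12-03
2004-11-01: days before November = 31 + 29 + 31 + 30 + 31 + 30 + 31 + 31 + 30 + 31 = 305 (2004 is a leap year); day of year = 305 + 1 = 306
2006-12-03: days before December = 31 + 28 + 31 + 30 + 31 + 30 + 31 + 31 + 30 + 31 + 30 = 334 (2006 is not a leap year); day of year = 334 + 3 = 337
Rest of 2004: 366 - 306 = 60
Full years 2005 (365): 365
Total = 60 + 365 + 337 = 762

762 days


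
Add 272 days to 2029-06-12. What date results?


Start: 2029-06-12, add 272 days
June 2029 has 30 days: 30 - 12 = 18 days to June 30 -> 254 left
July 2029 has 31 days -> 223 left
August 2029 has 31 days -> 192 left
September 2029 has 30 days -> 162 left
October 2029 has 31 days -> 131 left
November 2029 has 30 days -> 101 left
December 2029 has 31 days -> 70 left
January 2030 has 31 days -> 39 left
February 2030 has 28 days -> 11 left
March 2030: 11 <= 31 -> lands on March 11

Result: 2030-03-11


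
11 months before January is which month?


January is month 1
1 - 11 = -10; wrap: -10 + 12 = 2

February


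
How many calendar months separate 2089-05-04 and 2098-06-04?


From May 2089 to June 2098
9 years * 12 = 108 months, plus 1 month = 109

109 months


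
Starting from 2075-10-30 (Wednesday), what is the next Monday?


Current: Wednesday
Target: Monday
Days ahead: 5

Next Monday: 2075-11-04


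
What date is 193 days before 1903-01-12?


Start: 1903-01-12, subtract 193 days
Back 12 days from January 12 reaches December 31, 1902 -> 181 left
December 1902 has 31 days -> back to November 30, 1902 -> 150 left
November 1902 has 30 days -> back to October 31, 1902 -> 120 left
October 1902 has 31 days -> back to September 30, 1902 -> 89 left
September 1902 has 30 days -> back to August 31, 1902 -> 59 left
August 1902 has 31 days -> back to July 31, 1902 -> 28 left
July 1902: 31 - 28 = 3 -> lands on July 3

Result: 1902-07-03


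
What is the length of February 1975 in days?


February 1975 (leap year: no)

28 days


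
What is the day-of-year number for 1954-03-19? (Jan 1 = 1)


Date: March 19, 1954
Days in months 1 through 2: 59
Plus 19 days in March

Day of year: 78


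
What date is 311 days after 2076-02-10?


Start: 2076-02-10, add 311 days
February 2076 has 29 days: 29 - 10 = 19 days to February 29 -> 292 left
March 2076 has 31 days -> 261 left
April 2076 has 30 days -> 231 left
May 2076 has 31 days -> 200 left
June 2076 has 30 days -> 170 left
July 2076 has 31 days -> 139 left
August 2076 has 31 days -> 108 left
September 2076 has 30 days -> 78 left
October 2076 has 31 days -> 47 left
November 2076 has 30 days -> 17 left
December 2076: 17 <= 31 -> lands on December 17

Result: 2076-12-17


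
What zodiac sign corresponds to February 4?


Date: February 4
Conventional tropical zodiac dates: Aquarius from January 20 onward; Pisces starts February 19
February 4 falls within the Aquarius range

Aquarius


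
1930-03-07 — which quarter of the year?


Month: March (month 3)
Q1: Jan-Mar, Q2: Apr-Jun, Q3: Jul-Sep, Q4: Oct-Dec

Q1


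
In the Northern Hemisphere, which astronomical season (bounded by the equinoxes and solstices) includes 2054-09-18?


Date: September 18
Astronomical Summer (approx.; exact equinox/solstice day varies by year): June 21 to September 21
September 18 falls within the Summer window

Summer


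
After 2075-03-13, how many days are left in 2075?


Day of year: 72 of 365
Remaining = 365 - 72

293 days


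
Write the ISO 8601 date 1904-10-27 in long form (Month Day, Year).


ISO 1904-10-27 parses as year=1904, month=10, day=27
Month 10 -> October

October 27, 1904


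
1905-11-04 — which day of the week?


Date: November 4, 1905
Anchor: Jan 1, 1905. With p = 1905 - 1 = 1904: (p + p//4 - p//100 + p//400) mod 7 = (1904 + 476 - 19 + 4) mod 7 = 2365 mod 7 = 6 -> Sunday (Mon=0 ... Sun=6)
Days before November (Jan-Oct): 304; offset = 304 + 4 - 1 = 307
Weekday index = (6 + 307) mod 7 = 5

Day of the week: Saturday


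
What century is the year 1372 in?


Century = (year - 1) // 100 + 1
= (1372 - 1) // 100 + 1
= 1371 // 100 + 1
= 13 + 1

14th century


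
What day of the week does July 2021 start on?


Target: July 1, 2021
Anchor: Jan 1, 2021. With p = 2021 - 1 = 2020: (p + p//4 - p//100 + p//400) mod 7 = (2020 + 505 - 20 + 5) mod 7 = 2510 mod 7 = 4 -> Friday (Mon=0 ... Sun=6)
Days before July (Jan-Jun): 181 days
Weekday index = (4 + 181) mod 7 = 3

Thursday


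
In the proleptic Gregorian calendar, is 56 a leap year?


Gregorian leap year rule: divisible by 4, but not by 100, unless also by 400.
56 is divisible by 4 but not 100 -> leap year

Yes


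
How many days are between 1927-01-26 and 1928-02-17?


From 1927-01-26 to 1928-02-17
1927-01-26: day of year = 26
1928-02-17: days before February = 31; day of year = 31 + 17 = 48
Rest of 1927: 365 - 26 = 339
Total = 339 + 48 = 387

387 days


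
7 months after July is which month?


July is month 7
7 + 7 = 14; wrap: 14 - 12 = 2

February


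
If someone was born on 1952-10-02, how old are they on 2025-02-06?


Birth: 1952-10-02
Reference: 2025-02-06
Year difference: 2025 - 1952 = 73
Birthday not yet reached in 2025, subtract 1

72 years old


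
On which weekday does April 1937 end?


April 1937 has 30 days
Anchor: Jan 1, 1937. With p = 1937 - 1 = 1936: (p + p//4 - p//100 + p//400) mod 7 = (1936 + 484 - 19 + 4) mod 7 = 2405 mod 7 = 4 -> Friday (Mon=0 ... Sun=6)
Days before April (Jan-Mar): 90; April 1 index = (4 + 90) mod 7 = 3 -> Thursday
Last day offset: 30 - 1 = 29 days
Weekday index = (3 + 29) mod 7 = 4

Friday, April 30


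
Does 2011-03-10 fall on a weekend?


Anchor: Jan 1, 2011. With p = 2011 - 1 = 2010: (p + p//4 - p//100 + p//400) mod 7 = (2010 + 502 - 20 + 5) mod 7 = 2497 mod 7 = 5 -> Saturday (Mon=0 ... Sun=6)
Day of year: 69; offset = 68
Weekday index = (5 + 68) mod 7 = 3 -> Thursday
Weekend days: Saturday, Sunday

No


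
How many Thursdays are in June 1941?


June 1941 has 30 days
Anchor: Jan 1, 1941. With p = 1941 - 1 = 1940: (p + p//4 - p//100 + p//400) mod 7 = (1940 + 485 - 19 + 4) mod 7 = 2410 mod 7 = 2 -> Wednesday (Mon=0 ... Sun=6)
Days before June (Jan-May): 151; June 1 index = (2 + 151) mod 7 = 6 -> Sunday
First Thursday is June 5
Thursdays: 5, 12, 19, 26

4 Thursdays


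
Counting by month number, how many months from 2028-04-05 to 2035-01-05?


From April 2028 to January 2035
7 years * 12 = 84 months, minus 3 months = 81

81 months


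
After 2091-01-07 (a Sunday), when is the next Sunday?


Current: Sunday
Target: Sunday
Days ahead: 7

Next Sunday: 2091-01-14


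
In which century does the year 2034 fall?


Century = (year - 1) // 100 + 1
= (2034 - 1) // 100 + 1
= 2033 // 100 + 1
= 20 + 1

21st century


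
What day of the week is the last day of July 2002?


July 2002 has 31 days
Anchor: Jan 1, 2002. With p = 2002 - 1 = 2001: (p + p//4 - p//100 + p//400) mod 7 = (2001 + 500 - 20 + 5) mod 7 = 2486 mod 7 = 1 -> Tuesday (Mon=0 ... Sun=6)
Days before July (Jan-Jun): 181; July 1 index = (1 + 181) mod 7 = 0 -> Monday
Last day offset: 31 - 1 = 30 days
Weekday index = (0 + 30) mod 7 = 2

Wednesday, July 31


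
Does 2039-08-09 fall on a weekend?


Anchor: Jan 1, 2039. With p = 2039 - 1 = 2038: (p + p//4 - p//100 + p//400) mod 7 = (2038 + 509 - 20 + 5) mod 7 = 2532 mod 7 = 5 -> Saturday (Mon=0 ... Sun=6)
Day of year: 221; offset = 220
Weekday index = (5 + 220) mod 7 = 1 -> Tuesday
Weekend days: Saturday, Sunday

No


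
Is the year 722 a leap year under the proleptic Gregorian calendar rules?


Gregorian leap year rule: divisible by 4, but not by 100, unless also by 400.
722 is not divisible by 4 -> not a leap year

No


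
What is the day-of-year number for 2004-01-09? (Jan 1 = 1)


Date: January 9, 2004
No months before January
Plus 9 days in January

Day of year: 9


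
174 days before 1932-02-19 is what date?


Start: 1932-02-19, subtract 174 days
Back 19 days from February 19 reaches January 31, 1932 -> 155 left
January 1932 has 31 days -> back to December 31, 1931 -> 124 left
December 1931 has 31 days -> back to November 30, 1931 -> 93 left
November 1931 has 30 days -> back to October 31, 1931 -> 63 left
October 1931 has 31 days -> back to September 30, 1931 -> 32 left
September 1931 has 30 days -> back to August 31, 1931 -> 2 left
August 1931: 31 - 2 = 29 -> lands on August 29

Result: 1931-08-29


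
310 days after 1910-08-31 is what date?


Start: 1910-08-31, add 310 days
August 31 is the last day of August 1910 -> 310 left
September 1910 has 30 days -> 280 left
October 1910 has 31 days -> 249 left
November 1910 has 30 days -> 219 left
December 1910 has 31 days -> 188 left
January 1911 has 31 days -> 157 left
February 1911 has 28 days -> 129 left
March 1911 has 31 days -> 98 left
April 1911 has 30 days -> 68 left
May 1911 has 31 days -> 37 left
June 1911 has 30 days -> 7 left
July 1911: 7 <= 31 -> lands on July 7

Result: 1911-07-07


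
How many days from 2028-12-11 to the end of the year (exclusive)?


Day of year: 346 of 366
Remaining = 366 - 346

20 days


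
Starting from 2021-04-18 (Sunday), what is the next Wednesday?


Current: Sunday
Target: Wednesday
Days ahead: 3

Next Wednesday: 2021-04-21


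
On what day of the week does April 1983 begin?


Target: April 1, 1983
Anchor: Jan 1, 1983. With p = 1983 - 1 = 1982: (p + p//4 - p//100 + p//400) mod 7 = (1982 + 495 - 19 + 4) mod 7 = 2462 mod 7 = 5 -> Saturday (Mon=0 ... Sun=6)
Days before April (Jan-Mar): 90 days
Weekday index = (5 + 90) mod 7 = 4

Friday


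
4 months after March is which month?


March is month 3
3 + 4 = 7

July


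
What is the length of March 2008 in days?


March 2008

31 days


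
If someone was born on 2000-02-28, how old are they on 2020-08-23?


Birth: 2000-02-28
Reference: 2020-08-23
Year difference: 2020 - 2000 = 20

20 years old


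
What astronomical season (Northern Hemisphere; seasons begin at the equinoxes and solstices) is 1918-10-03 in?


Date: October 3
Astronomical Autumn (approx.; exact equinox/solstice day varies by year): September 22 to December 20
October 3 falls within the Autumn window

Autumn


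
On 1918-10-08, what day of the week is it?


Date: October 8, 1918
Anchor: Jan 1, 1918. With p = 1918 - 1 = 1917: (p + p//4 - p//100 + p//400) mod 7 = (1917 + 479 - 19 + 4) mod 7 = 2381 mod 7 = 1 -> Tuesday (Mon=0 ... Sun=6)
Days before October (Jan-Sep): 273; offset = 273 + 8 - 1 = 280
Weekday index = (1 + 280) mod 7 = 1

Day of the week: Tuesday


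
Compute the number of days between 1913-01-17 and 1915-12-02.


From 1913-01-17 to 1915-12-02
1913-01-17: day of year = 17
1915-12-02: days before December = 31 + 28 + 31 + 30 + 31 + 30 + 31 + 31 + 30 + 31 + 30 = 334 (1915 is not a leap year); day of year = 334 + 2 = 336
Rest of 1913: 365 - 17 = 348
Full years 1914 (365): 365
Total = 348 + 365 + 336 = 1049

1049 days


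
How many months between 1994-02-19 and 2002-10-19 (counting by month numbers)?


From February 1994 to October 2002
8 years * 12 = 96 months, plus 8 months = 104

104 months


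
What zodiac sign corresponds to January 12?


Date: January 12
Conventional tropical zodiac dates: Capricorn from December 22 onward; Aquarius starts January 20
January 12 falls within the Capricorn range

Capricorn


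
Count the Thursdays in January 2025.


January 2025 has 31 days
Anchor: Jan 1, 2025. With p = 2025 - 1 = 2024: (p + p//4 - p//100 + p//400) mod 7 = (2024 + 506 - 20 + 5) mod 7 = 2515 mod 7 = 2 -> Wednesday (Mon=0 ... Sun=6)
January 1 is the anchor itself -> Wednesday
First Thursday is January 2
Thursdays: 2, 9, 16, 23, 30

5 Thursdays


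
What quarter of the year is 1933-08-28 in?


Month: August (month 8)
Q1: Jan-Mar, Q2: Apr-Jun, Q3: Jul-Sep, Q4: Oct-Dec

Q3


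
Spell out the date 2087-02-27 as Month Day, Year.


ISO 2087-02-27 parses as year=2087, month=02, day=27
Month 2 -> February

February 27, 2087


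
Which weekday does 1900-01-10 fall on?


Date: January 10, 1900
Anchor: Jan 1, 1900. With p = 1900 - 1 = 1899: (p + p//4 - p//100 + p//400) mod 7 = (1899 + 474 - 18 + 4) mod 7 = 2359 mod 7 = 0 -> Monday (Mon=0 ... Sun=6)
Days into year = 10 - 1 = 9
Weekday index = (0 + 9) mod 7 = 2

Day of the week: Wednesday


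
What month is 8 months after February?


February is month 2
2 + 8 = 10

October


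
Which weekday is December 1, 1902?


Target: December 1, 1902
Anchor: Jan 1, 1902. With p = 1902 - 1 = 1901: (p + p//4 - p//100 + p//400) mod 7 = (1901 + 475 - 19 + 4) mod 7 = 2361 mod 7 = 2 -> Wednesday (Mon=0 ... Sun=6)
Days before December (Jan-Nov): 334 days
Weekday index = (2 + 334) mod 7 = 0

Monday


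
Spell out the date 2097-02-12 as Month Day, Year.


ISO 2097-02-12 parses as year=2097, month=02, day=12
Month 2 -> February

February 12, 2097


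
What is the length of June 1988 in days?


June 1988

30 days


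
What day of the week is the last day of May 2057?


May 2057 has 31 days
Anchor: Jan 1, 2057. With p = 2057 - 1 = 2056: (p + p//4 - p//100 + p//400) mod 7 = (2056 + 514 - 20 + 5) mod 7 = 2555 mod 7 = 0 -> Monday (Mon=0 ... Sun=6)
Days before May (Jan-Apr): 120; May 1 index = (0 + 120) mod 7 = 1 -> Tuesday
Last day offset: 31 - 1 = 30 days
Weekday index = (1 + 30) mod 7 = 3

Thursday, May 31


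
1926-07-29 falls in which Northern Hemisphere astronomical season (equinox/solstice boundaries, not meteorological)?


Date: July 29
Astronomical Summer (approx.; exact equinox/solstice day varies by year): June 21 to September 21
July 29 falls within the Summer window

Summer


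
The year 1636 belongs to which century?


Century = (year - 1) // 100 + 1
= (1636 - 1) // 100 + 1
= 1635 // 100 + 1
= 16 + 1

17th century


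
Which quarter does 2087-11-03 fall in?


Month: November (month 11)
Q1: Jan-Mar, Q2: Apr-Jun, Q3: Jul-Sep, Q4: Oct-Dec

Q4


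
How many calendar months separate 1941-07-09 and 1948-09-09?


From July 1941 to September 1948
7 years * 12 = 84 months, plus 2 months = 86

86 months


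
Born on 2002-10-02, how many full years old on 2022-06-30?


Birth: 2002-10-02
Reference: 2022-06-30
Year difference: 2022 - 2002 = 20
Birthday not yet reached in 2022, subtract 1

19 years old


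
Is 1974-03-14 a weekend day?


Anchor: Jan 1, 1974. With p = 1974 - 1 = 1973: (p + p//4 - p//100 + p//400) mod 7 = (1973 + 493 - 19 + 4) mod 7 = 2451 mod 7 = 1 -> Tuesday (Mon=0 ... Sun=6)
Day of year: 73; offset = 72
Weekday index = (1 + 72) mod 7 = 3 -> Thursday
Weekend days: Saturday, Sunday

No


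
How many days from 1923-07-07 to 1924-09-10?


From 1923-07-07 to 1924-09-10
1923-07-07: days before July = 31 + 28 + 31 + 30 + 31 + 30 = 181 (1923 is not a leap year); day of year = 181 + 7 = 188
1924-09-10: days before September = 31 + 29 + 31 + 30 + 31 + 30 + 31 + 31 = 244 (1924 is a leap year); day of year = 244 + 10 = 254
Rest of 1923: 365 - 188 = 177
Total = 177 + 254 = 431

431 days


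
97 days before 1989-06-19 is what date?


Start: 1989-06-19, subtract 97 days
Back 19 days from June 19 reaches May 31, 1989 -> 78 left
May 1989 has 31 days -> back to April 30, 1989 -> 47 left
April 1989 has 30 days -> back to March 31, 1989 -> 17 left
March 1989: 31 - 17 = 14 -> lands on March 14

Result: 1989-03-14


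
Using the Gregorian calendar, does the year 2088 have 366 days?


Gregorian leap year rule: divisible by 4, but not by 100, unless also by 400.
2088 is divisible by 4 but not 100 -> leap year

Yes


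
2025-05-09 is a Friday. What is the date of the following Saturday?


Current: Friday
Target: Saturday
Days ahead: 1

Next Saturday: 2025-05-10


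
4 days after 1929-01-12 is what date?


Start: 1929-01-12, add 4 days
January 1929 has 31 days; 12 + 4 = 16 stays within January

Result: 1929-01-16


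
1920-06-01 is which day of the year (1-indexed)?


Date: June 1, 1920
Days in months 1 through 5: 152
Plus 1 days in June

Day of year: 153


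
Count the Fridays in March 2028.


March 2028 has 31 days
Anchor: Jan 1, 2028. With p = 2028 - 1 = 2027: (p + p//4 - p//100 + p//400) mod 7 = (2027 + 506 - 20 + 5) mod 7 = 2518 mod 7 = 5 -> Saturday (Mon=0 ... Sun=6)
Days before March (Jan-Feb): 60; March 1 index = (5 + 60) mod 7 = 2 -> Wednesday
First Friday is March 3
Fridays: 3, 10, 17, 24, 31

5 Fridays


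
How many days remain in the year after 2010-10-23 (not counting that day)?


Day of year: 296 of 365
Remaining = 365 - 296

69 days


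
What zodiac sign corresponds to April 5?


Date: April 5
Conventional tropical zodiac dates: Aries from March 21 onward; Taurus starts April 20
April 5 falls within the Aries range

Aries


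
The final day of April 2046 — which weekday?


April 2046 has 30 days
Anchor: Jan 1, 2046. With p = 2046 - 1 = 2045: (p + p//4 - p//100 + p//400) mod 7 = (2045 + 511 - 20 + 5) mod 7 = 2541 mod 7 = 0 -> Monday (Mon=0 ... Sun=6)
Days before April (Jan-Mar): 90; April 1 index = (0 + 90) mod 7 = 6 -> Sunday
Last day offset: 30 - 1 = 29 days
Weekday index = (6 + 29) mod 7 = 0

Monday, April 30


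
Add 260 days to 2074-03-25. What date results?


Start: 2074-03-25, add 260 days
March 2074 has 31 days: 31 - 25 = 6 days to March 31 -> 254 left
April 2074 has 30 days -> 224 left
May 2074 has 31 days -> 193 left
June 2074 has 30 days -> 163 left
July 2074 has 31 days -> 132 left
August 2074 has 31 days -> 101 left
September 2074 has 30 days -> 71 left
October 2074 has 31 days -> 40 left
November 2074 has 30 days -> 10 left
December 2074: 10 <= 31 -> lands on December 10

Result: 2074-12-10


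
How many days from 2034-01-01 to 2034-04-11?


From 2034-01-01 to 2034-04-11
2034-01-01: day of year = 1
2034-04-11: days before April = 31 + 28 + 31 = 90 (2034 is not a leap year); day of year = 90 + 11 = 101
Same year: 101 - 1 = 100

100 days


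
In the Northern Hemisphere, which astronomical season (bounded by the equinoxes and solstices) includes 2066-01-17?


Date: January 17
Astronomical Winter (approx.; exact equinox/solstice day varies by year): December 21 to March 19
January 17 falls within the Winter window

Winter


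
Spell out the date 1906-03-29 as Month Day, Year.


ISO 1906-03-29 parses as year=1906, month=03, day=29
Month 3 -> March

March 29, 1906


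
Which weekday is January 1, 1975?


Target: January 1, 1975
Anchor: Jan 1, 1975. With p = 1975 - 1 = 1974: (p + p//4 - p//100 + p//400) mod 7 = (1974 + 493 - 19 + 4) mod 7 = 2452 mod 7 = 2 -> Wednesday (Mon=0 ... Sun=6)
Offset from anchor: 0 days
Weekday index = (2 + 0) mod 7 = 2

Wednesday


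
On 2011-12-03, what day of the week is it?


Date: December 3, 2011
Anchor: Jan 1, 2011. With p = 2011 - 1 = 2010: (p + p//4 - p//100 + p//400) mod 7 = (2010 + 502 - 20 + 5) mod 7 = 2497 mod 7 = 5 -> Saturday (Mon=0 ... Sun=6)
Days before December (Jan-Nov): 334; offset = 334 + 3 - 1 = 336
Weekday index = (5 + 336) mod 7 = 5

Day of the week: Saturday


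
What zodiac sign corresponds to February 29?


Date: February 29
Conventional tropical zodiac dates: Pisces from February 19 onward; Aries starts March 21
February 29 falls within the Pisces range

Pisces


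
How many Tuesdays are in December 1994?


December 1994 has 31 days
Anchor: Jan 1, 1994. With p = 1994 - 1 = 1993: (p + p//4 - p//100 + p//400) mod 7 = (1993 + 498 - 19 + 4) mod 7 = 2476 mod 7 = 5 -> Saturday (Mon=0 ... Sun=6)
Days before December (Jan-Nov): 334; December 1 index = (5 + 334) mod 7 = 3 -> Thursday
First Tuesday is December 6
Tuesdays: 6, 13, 20, 27

4 Tuesdays


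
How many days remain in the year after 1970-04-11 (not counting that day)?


Day of year: 101 of 365
Remaining = 365 - 101

264 days


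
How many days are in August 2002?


August 2002

31 days


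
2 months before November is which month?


November is month 11
11 - 2 = 9

September


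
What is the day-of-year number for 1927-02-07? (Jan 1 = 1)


Date: February 7, 1927
Days in months 1 through 1: 31
Plus 7 days in February

Day of year: 38


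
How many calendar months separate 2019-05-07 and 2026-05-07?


From May 2019 to May 2026
7 years * 12 = 84 months = 84

84 months


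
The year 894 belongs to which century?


Century = (year - 1) // 100 + 1
= (894 - 1) // 100 + 1
= 893 // 100 + 1
= 8 + 1

9th century


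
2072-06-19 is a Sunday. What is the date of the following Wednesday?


Current: Sunday
Target: Wednesday
Days ahead: 3

Next Wednesday: 2072-06-22


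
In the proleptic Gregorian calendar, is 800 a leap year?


Gregorian leap year rule: divisible by 4, but not by 100, unless also by 400.
800 is divisible by 400 -> leap year

Yes
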